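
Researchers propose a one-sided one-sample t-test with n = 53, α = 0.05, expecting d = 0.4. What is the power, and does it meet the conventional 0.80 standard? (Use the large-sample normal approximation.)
Power ≈ 0.90; the study is adequately powered (power ≥ 0.80)

Power calculation (one-sample t-test, normal approximation):
z_β = d · √n - z_α
z_β = 0.4 · √53 - 1.645
z_β = 0.4 · 7.280 - 1.645
z_β = 1.267

Power = Φ(z_β) = Φ(1.267) ≈ 0.897

Effect size d = 0.4 is small by Cohen's convention (0.2/0.5/0.8).

Threshold: power ≥ 0.80 is conventionally adequate.
Power ≈ 0.90 → the study is adequately powered (power ≥ 0.80).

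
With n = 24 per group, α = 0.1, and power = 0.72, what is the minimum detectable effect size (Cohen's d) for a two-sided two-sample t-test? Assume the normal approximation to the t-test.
d ≈ 0.64

Minimum detectable effect (two-sample t-test, normal approximation):
d = (z_{α/2} + z_β) / √(n/2)
d = (1.645 + 0.583) / √(24/2)
d = 2.228 / 3.464
d ≈ 0.64

By Cohen's convention (0.2 small / 0.5 medium / 0.8 large): medium effect.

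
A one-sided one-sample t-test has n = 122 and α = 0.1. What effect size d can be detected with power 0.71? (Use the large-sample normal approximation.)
d ≈ 0.17

Minimum detectable effect (one-sample t-test, normal approximation):
d = (z_α + z_β) / √n
d = (1.282 + 0.553) / √122
d = 1.835 / 11.045
d ≈ 0.17

By Cohen's convention (0.2 small / 0.5 medium / 0.8 large): very small effect.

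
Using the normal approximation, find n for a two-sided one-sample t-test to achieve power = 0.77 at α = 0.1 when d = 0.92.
n = 7

Sample size formula (one-sample t-test, normal approximation):
n = ((z_{α/2} + z_β) / d)²

z_{α/2} = 1.645 (for α = 0.1, two-sided)
z_β = 0.739 (for power = 0.77)
d = 0.92

n = ((1.645 + 0.739) / 0.92)²
n = (2.591)²
n ≈ 6.71
Round up to the next whole number: n = 7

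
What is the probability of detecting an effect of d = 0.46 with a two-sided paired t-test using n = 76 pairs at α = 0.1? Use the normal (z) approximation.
Power ≈ 0.99

Power calculation (paired t-test, normal approximation):
z_β = d · √n - z_{α/2}
z_β = 0.46 · √76 - 1.645
z_β = 0.46 · 8.718 - 1.645
z_β = 2.365

Power = Φ(z_β) = Φ(2.365) ≈ 0.991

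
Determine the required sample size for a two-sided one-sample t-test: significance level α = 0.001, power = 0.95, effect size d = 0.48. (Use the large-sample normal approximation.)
n = 106

Sample size formula (one-sample t-test, normal approximation):
n = ((z_{α/2} + z_β) / d)²

z_{α/2} = 3.291 (for α = 0.001, two-sided)
z_β = 1.645 (for power = 0.95)
d = 0.48

n = ((3.291 + 1.645) / 0.48)²
n = (10.283)²
n ≈ 105.74
Round up to the next whole number: n = 106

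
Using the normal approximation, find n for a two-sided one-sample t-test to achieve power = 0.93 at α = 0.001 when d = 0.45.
n = 113

Sample size formula (one-sample t-test, normal approximation):
n = ((z_{α/2} + z_β) / d)²

z_{α/2} = 3.291 (for α = 0.001, two-sided)
z_β = 1.476 (for power = 0.93)
d = 0.45

n = ((3.291 + 1.476) / 0.45)²
n = (10.593)²
n ≈ 112.21
Round up to the next whole number: n = 113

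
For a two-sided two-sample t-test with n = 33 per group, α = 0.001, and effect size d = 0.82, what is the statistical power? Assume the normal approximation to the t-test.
Power ≈ 0.52

Power calculation (two-sample t-test, normal approximation):
z_β = d · √(n/2) - z_{α/2}
z_β = 0.82 · √(33/2) - 3.291
z_β = 0.82 · 4.062 - 3.291
z_β = 0.040

Power = Φ(z_β) = Φ(0.040) ≈ 0.516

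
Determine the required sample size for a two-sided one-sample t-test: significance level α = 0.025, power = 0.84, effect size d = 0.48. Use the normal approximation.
n = 46

Sample size formula (one-sample t-test, normal approximation):
n = ((z_{α/2} + z_β) / d)²

z_{α/2} = 2.241 (for α = 0.025, two-sided)
z_β = 0.994 (for power = 0.84)
d = 0.48

n = ((2.241 + 0.994) / 0.48)²
n = (6.740)²
n ≈ 45.43
Round up to the next whole number: n = 46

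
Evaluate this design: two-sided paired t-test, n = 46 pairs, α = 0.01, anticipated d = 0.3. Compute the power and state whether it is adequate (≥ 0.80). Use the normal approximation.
Power ≈ 0.29; the study is underpowered (power < 0.80)

Power calculation (paired t-test, normal approximation):
z_β = d · √n - z_{α/2}
z_β = 0.3 · √46 - 2.576
z_β = 0.3 · 6.782 - 2.576
z_β = -0.541

Power = Φ(z_β) = Φ(-0.541) ≈ 0.294

Effect size d = 0.3 is small by Cohen's convention (0.2/0.5/0.8).

Threshold: power ≥ 0.80 is conventionally adequate.
Power ≈ 0.29 → the study is underpowered (power < 0.80).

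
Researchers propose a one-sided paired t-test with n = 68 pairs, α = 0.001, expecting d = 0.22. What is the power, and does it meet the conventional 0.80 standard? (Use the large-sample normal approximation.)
Power ≈ 0.10; the study is underpowered (power < 0.80)

Power calculation (paired t-test, normal approximation):
z_β = d · √n - z_α
z_β = 0.22 · √68 - 3.090
z_β = 0.22 · 8.246 - 3.090
z_β = -1.276

Power = Φ(z_β) = Φ(-1.276) ≈ 0.101

Effect size d = 0.22 is small by Cohen's convention (0.2/0.5/0.8).

Threshold: power ≥ 0.80 is conventionally adequate.
Power ≈ 0.10 → the study is underpowered (power < 0.80).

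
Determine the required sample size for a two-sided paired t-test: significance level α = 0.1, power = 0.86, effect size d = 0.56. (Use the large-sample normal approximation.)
n = 24 pairs

Sample size formula (paired t-test, normal approximation):
n = ((z_{α/2} + z_β) / d)²

z_{α/2} = 1.645 (for α = 0.1, two-sided)
z_β = 1.080 (for power = 0.86)
d = 0.56

n = ((1.645 + 1.080) / 0.56)²
n = (4.866)²
n ≈ 23.68
Round up to the next whole number: n = 24 pairs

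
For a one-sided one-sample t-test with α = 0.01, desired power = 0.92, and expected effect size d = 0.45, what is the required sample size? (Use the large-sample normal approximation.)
n = 69

Sample size formula (one-sample t-test, normal approximation):
n = ((z_α + z_β) / d)²

z_α = 2.326 (for α = 0.01, one-sided)
z_β = 1.405 (for power = 0.92)
d = 0.45

n = ((2.326 + 1.405) / 0.45)²
n = (8.291)²
n ≈ 68.74
Round up to the next whole number: n = 69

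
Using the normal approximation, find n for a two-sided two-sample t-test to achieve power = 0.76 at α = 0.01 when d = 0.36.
n = 167 per group

Sample size formula (two-sample t-test, normal approximation):
n = 2 · ((z_{α/2} + z_β) / d)²

z_{α/2} = 2.576 (for α = 0.01, two-sided)
z_β = 0.706 (for power = 0.76)
d = 0.36

n = 2 · ((2.576 + 0.706) / 0.36)²
n = 2 · (9.117)²
n ≈ 166.24
Round up to the next whole number: n = 167 per group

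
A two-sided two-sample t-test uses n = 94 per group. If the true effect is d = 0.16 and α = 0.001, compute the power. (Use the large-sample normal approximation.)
Power ≈ 0.01

Power calculation (two-sample t-test, normal approximation):
z_β = d · √(n/2) - z_{α/2}
z_β = 0.16 · √(94/2) - 3.291
z_β = 0.16 · 6.856 - 3.291
z_β = -2.194

Power = Φ(z_β) = Φ(-2.194) ≈ 0.014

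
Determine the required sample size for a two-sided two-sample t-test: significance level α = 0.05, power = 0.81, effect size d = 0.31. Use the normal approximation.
n = 168 per group

Sample size formula (two-sample t-test, normal approximation):
n = 2 · ((z_{α/2} + z_β) / d)²

z_{α/2} = 1.960 (for α = 0.05, two-sided)
z_β = 0.878 (for power = 0.81)
d = 0.31

n = 2 · ((1.960 + 0.878) / 0.31)²
n = 2 · (9.155)²
n ≈ 167.63
Round up to the next whole number: n = 168 per group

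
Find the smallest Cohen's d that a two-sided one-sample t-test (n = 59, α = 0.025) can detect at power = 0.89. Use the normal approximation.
d ≈ 0.45

Minimum detectable effect (one-sample t-test, normal approximation):
d = (z_{α/2} + z_β) / √n
d = (2.241 + 1.227) / √59
d = 3.468 / 7.681
d ≈ 0.45

By Cohen's convention (0.2 small / 0.5 medium / 0.8 large): small effect.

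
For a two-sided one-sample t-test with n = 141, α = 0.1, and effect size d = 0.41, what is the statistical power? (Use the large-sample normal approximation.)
Power ≈ 1.00

Power calculation (one-sample t-test, normal approximation):
z_β = d · √n - z_{α/2}
z_β = 0.41 · √141 - 1.645
z_β = 0.41 · 11.874 - 1.645
z_β = 3.224

Power = Φ(z_β) = Φ(3.224) ≈ 0.999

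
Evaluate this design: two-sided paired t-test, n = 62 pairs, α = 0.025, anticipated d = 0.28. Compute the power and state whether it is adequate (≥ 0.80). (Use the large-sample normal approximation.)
Power ≈ 0.49; the study is underpowered (power < 0.80)

Power calculation (paired t-test, normal approximation):
z_β = d · √n - z_{α/2}
z_β = 0.28 · √62 - 2.241
z_β = 0.28 · 7.874 - 2.241
z_β = -0.037

Power = Φ(z_β) = Φ(-0.037) ≈ 0.485

Effect size d = 0.28 is small by Cohen's convention (0.2/0.5/0.8).

Threshold: power ≥ 0.80 is conventionally adequate.
Power ≈ 0.49 → the study is underpowered (power < 0.80).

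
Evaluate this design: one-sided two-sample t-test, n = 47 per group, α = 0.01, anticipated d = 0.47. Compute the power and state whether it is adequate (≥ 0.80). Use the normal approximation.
Power ≈ 0.48; the study is underpowered (power < 0.80)

Power calculation (two-sample t-test, normal approximation):
z_β = d · √(n/2) - z_α
z_β = 0.47 · √(47/2) - 2.326
z_β = 0.47 · 4.848 - 2.326
z_β = -0.048

Power = Φ(z_β) = Φ(-0.048) ≈ 0.481

Effect size d = 0.47 is small by Cohen's convention (0.2/0.5/0.8).

Threshold: power ≥ 0.80 is conventionally adequate.
Power ≈ 0.48 → the study is underpowered (power < 0.80).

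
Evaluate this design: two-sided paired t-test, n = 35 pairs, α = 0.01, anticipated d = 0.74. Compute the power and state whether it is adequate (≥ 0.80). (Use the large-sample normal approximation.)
Power ≈ 0.96; the study is adequately powered (power ≥ 0.80)

Power calculation (paired t-test, normal approximation):
z_β = d · √n - z_{α/2}
z_β = 0.74 · √35 - 2.576
z_β = 0.74 · 5.916 - 2.576
z_β = 1.802

Power = Φ(z_β) = Φ(1.802) ≈ 0.964

Effect size d = 0.74 is medium by Cohen's convention (0.2/0.5/0.8).

Threshold: power ≥ 0.80 is conventionally adequate.
Power ≈ 0.96 → the study is adequately powered (power ≥ 0.80).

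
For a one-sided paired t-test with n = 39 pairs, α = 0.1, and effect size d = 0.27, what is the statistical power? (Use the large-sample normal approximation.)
Power ≈ 0.66

Power calculation (paired t-test, normal approximation):
z_β = d · √n - z_α
z_β = 0.27 · √39 - 1.282
z_β = 0.27 · 6.245 - 1.282
z_β = 0.405

Power = Φ(z_β) = Φ(0.405) ≈ 0.657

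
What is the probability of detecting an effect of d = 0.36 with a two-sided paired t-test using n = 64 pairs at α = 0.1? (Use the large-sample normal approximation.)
Power ≈ 0.89

Power calculation (paired t-test, normal approximation):
z_β = d · √n - z_{α/2}
z_β = 0.36 · √64 - 1.645
z_β = 0.36 · 8.000 - 1.645
z_β = 1.235

Power = Φ(z_β) = Φ(1.235) ≈ 0.892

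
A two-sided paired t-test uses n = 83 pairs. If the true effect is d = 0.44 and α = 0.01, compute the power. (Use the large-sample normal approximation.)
Power ≈ 0.92

Power calculation (paired t-test, normal approximation):
z_β = d · √n - z_{α/2}
z_β = 0.44 · √83 - 2.576
z_β = 0.44 · 9.110 - 2.576
z_β = 1.433

Power = Φ(z_β) = Φ(1.433) ≈ 0.924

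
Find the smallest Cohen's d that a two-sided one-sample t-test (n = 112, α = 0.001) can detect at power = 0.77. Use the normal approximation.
d ≈ 0.38

Minimum detectable effect (one-sample t-test, normal approximation):
d = (z_{α/2} + z_β) / √n
d = (3.291 + 0.739) / √112
d = 4.029 / 10.583
d ≈ 0.38

By Cohen's convention (0.2 small / 0.5 medium / 0.8 large): small effect.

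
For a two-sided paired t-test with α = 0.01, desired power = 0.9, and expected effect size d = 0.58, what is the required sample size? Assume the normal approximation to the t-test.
n = 45 pairs

Sample size formula (paired t-test, normal approximation):
n = ((z_{α/2} + z_β) / d)²

z_{α/2} = 2.576 (for α = 0.01, two-sided)
z_β = 1.282 (for power = 0.9)
d = 0.58

n = ((2.576 + 1.282) / 0.58)²
n = (6.652)²
n ≈ 44.25
Round up to the next whole number: n = 45 pairs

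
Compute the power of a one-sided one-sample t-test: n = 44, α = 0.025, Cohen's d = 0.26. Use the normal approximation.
Power ≈ 0.41

Power calculation (one-sample t-test, normal approximation):
z_β = d · √n - z_α
z_β = 0.26 · √44 - 1.960
z_β = 0.26 · 6.633 - 1.960
z_β = -0.235

Power = Φ(z_β) = Φ(-0.235) ≈ 0.407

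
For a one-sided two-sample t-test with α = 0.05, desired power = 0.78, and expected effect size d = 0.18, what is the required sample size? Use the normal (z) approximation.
n = 361 per group

Sample size formula (two-sample t-test, normal approximation):
n = 2 · ((z_α + z_β) / d)²

z_α = 1.645 (for α = 0.05, one-sided)
z_β = 0.772 (for power = 0.78)
d = 0.18

n = 2 · ((1.645 + 0.772) / 0.18)²
n = 2 · (13.428)²
n ≈ 360.62
Round up to the next whole number: n = 361 per group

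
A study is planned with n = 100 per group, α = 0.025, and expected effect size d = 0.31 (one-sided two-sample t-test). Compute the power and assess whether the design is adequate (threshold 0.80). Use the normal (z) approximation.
Power ≈ 0.59; the study is underpowered (power < 0.80)

Power calculation (two-sample t-test, normal approximation):
z_β = d · √(n/2) - z_α
z_β = 0.31 · √(100/2) - 1.960
z_β = 0.31 · 7.071 - 1.960
z_β = 0.232

Power = Φ(z_β) = Φ(0.232) ≈ 0.592

Effect size d = 0.31 is small by Cohen's convention (0.2/0.5/0.8).

Threshold: power ≥ 0.80 is conventionally adequate.
Power ≈ 0.59 → the study is underpowered (power < 0.80).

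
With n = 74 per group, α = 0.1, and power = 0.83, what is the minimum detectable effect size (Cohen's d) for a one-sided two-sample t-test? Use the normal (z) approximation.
d ≈ 0.37

Minimum detectable effect (two-sample t-test, normal approximation):
d = (z_α + z_β) / √(n/2)
d = (1.282 + 0.954) / √(74/2)
d = 2.236 / 6.083
d ≈ 0.37

By Cohen's convention (0.2 small / 0.5 medium / 0.8 large): small effect.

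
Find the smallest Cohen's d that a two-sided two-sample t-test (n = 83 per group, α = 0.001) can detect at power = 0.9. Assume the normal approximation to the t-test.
d ≈ 0.71

Minimum detectable effect (two-sample t-test, normal approximation):
d = (z_{α/2} + z_β) / √(n/2)
d = (3.291 + 1.282) / √(83/2)
d = 4.572 / 6.442
d ≈ 0.71

By Cohen's convention (0.2 small / 0.5 medium / 0.8 large): medium effect.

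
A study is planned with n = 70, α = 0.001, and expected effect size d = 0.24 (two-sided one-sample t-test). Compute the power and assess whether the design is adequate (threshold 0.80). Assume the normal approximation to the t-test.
Power ≈ 0.10; the study is underpowered (power < 0.80)

Power calculation (one-sample t-test, normal approximation):
z_β = d · √n - z_{α/2}
z_β = 0.24 · √70 - 3.291
z_β = 0.24 · 8.367 - 3.291
z_β = -1.283

Power = Φ(z_β) = Φ(-1.283) ≈ 0.100

Effect size d = 0.24 is small by Cohen's convention (0.2/0.5/0.8).

Threshold: power ≥ 0.80 is conventionally adequate.
Power ≈ 0.10 → the study is underpowered (power < 0.80).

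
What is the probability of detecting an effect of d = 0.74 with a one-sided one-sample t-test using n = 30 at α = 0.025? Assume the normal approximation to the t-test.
Power ≈ 0.98

Power calculation (one-sample t-test, normal approximation):
z_β = d · √n - z_α
z_β = 0.74 · √30 - 1.960
z_β = 0.74 · 5.477 - 1.960
z_β = 2.093

Power = Φ(z_β) = Φ(2.093) ≈ 0.982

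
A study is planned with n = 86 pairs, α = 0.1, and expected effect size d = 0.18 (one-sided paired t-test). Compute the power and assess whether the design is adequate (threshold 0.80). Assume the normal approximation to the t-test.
Power ≈ 0.65; the study is underpowered (power < 0.80)

Power calculation (paired t-test, normal approximation):
z_β = d · √n - z_α
z_β = 0.18 · √86 - 1.282
z_β = 0.18 · 9.274 - 1.282
z_β = 0.388

Power = Φ(z_β) = Φ(0.388) ≈ 0.651

Effect size d = 0.18 is very small by Cohen's convention (0.2/0.5/0.8).

Threshold: power ≥ 0.80 is conventionally adequate.
Power ≈ 0.65 → the study is underpowered (power < 0.80).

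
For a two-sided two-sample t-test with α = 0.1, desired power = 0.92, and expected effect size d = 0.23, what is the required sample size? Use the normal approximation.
n = 352 per group

Sample size formula (two-sample t-test, normal approximation):
n = 2 · ((z_{α/2} + z_β) / d)²

z_{α/2} = 1.645 (for α = 0.1, two-sided)
z_β = 1.405 (for power = 0.92)
d = 0.23

n = 2 · ((1.645 + 1.405) / 0.23)²
n = 2 · (13.261)²
n ≈ 351.71
Round up to the next whole number: n = 352 per group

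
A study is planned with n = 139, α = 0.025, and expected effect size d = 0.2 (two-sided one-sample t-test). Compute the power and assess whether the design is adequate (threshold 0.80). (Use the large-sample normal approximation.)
Power ≈ 0.55; the study is underpowered (power < 0.80)

Power calculation (one-sample t-test, normal approximation):
z_β = d · √n - z_{α/2}
z_β = 0.2 · √139 - 2.241
z_β = 0.2 · 11.790 - 2.241
z_β = 0.117

Power = Φ(z_β) = Φ(0.117) ≈ 0.546

Effect size d = 0.2 is small by Cohen's convention (0.2/0.5/0.8).

Threshold: power ≥ 0.80 is conventionally adequate.
Power ≈ 0.55 → the study is underpowered (power < 0.80).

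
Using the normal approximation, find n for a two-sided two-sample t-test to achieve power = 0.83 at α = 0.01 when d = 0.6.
n = 70 per group

Sample size formula (two-sample t-test, normal approximation):
n = 2 · ((z_{α/2} + z_β) / d)²

z_{α/2} = 2.576 (for α = 0.01, two-sided)
z_β = 0.954 (for power = 0.83)
d = 0.6

n = 2 · ((2.576 + 0.954) / 0.6)²
n = 2 · (5.883)²
n ≈ 69.22
Round up to the next whole number: n = 70 per group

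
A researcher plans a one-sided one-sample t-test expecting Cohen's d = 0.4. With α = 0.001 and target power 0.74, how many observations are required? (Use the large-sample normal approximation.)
n = 88

Sample size formula (one-sample t-test, normal approximation):
n = ((z_α + z_β) / d)²

z_α = 3.090 (for α = 0.001, one-sided)
z_β = 0.643 (for power = 0.74)
d = 0.4

n = ((3.090 + 0.643) / 0.4)²
n = (9.333)²
n ≈ 87.10
Round up to the next whole number: n = 88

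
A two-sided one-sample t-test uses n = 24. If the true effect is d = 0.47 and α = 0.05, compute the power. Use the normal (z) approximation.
Power ≈ 0.63

Power calculation (one-sample t-test, normal approximation):
z_β = d · √n - z_{α/2}
z_β = 0.47 · √24 - 1.960
z_β = 0.47 · 4.899 - 1.960
z_β = 0.343

Power = Φ(z_β) = Φ(0.343) ≈ 0.634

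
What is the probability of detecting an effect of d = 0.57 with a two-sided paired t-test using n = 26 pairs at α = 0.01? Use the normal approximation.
Power ≈ 0.63

Power calculation (paired t-test, normal approximation):
z_β = d · √n - z_{α/2}
z_β = 0.57 · √26 - 2.576
z_β = 0.57 · 5.099 - 2.576
z_β = 0.331

Power = Φ(z_β) = Φ(0.331) ≈ 0.630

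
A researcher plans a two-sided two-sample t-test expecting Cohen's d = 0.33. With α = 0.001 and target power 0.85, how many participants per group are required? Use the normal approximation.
n = 344 per group

Sample size formula (two-sample t-test, normal approximation):
n = 2 · ((z_{α/2} + z_β) / d)²

z_{α/2} = 3.291 (for α = 0.001, two-sided)
z_β = 1.036 (for power = 0.85)
d = 0.33

n = 2 · ((3.291 + 1.036) / 0.33)²
n = 2 · (13.112)²
n ≈ 343.85
Round up to the next whole number: n = 344 per group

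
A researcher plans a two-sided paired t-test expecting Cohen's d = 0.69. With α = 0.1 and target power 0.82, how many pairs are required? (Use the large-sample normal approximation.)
n = 14 pairs

Sample size formula (paired t-test, normal approximation):
n = ((z_{α/2} + z_β) / d)²

z_{α/2} = 1.645 (for α = 0.1, two-sided)
z_β = 0.915 (for power = 0.82)
d = 0.69

n = ((1.645 + 0.915) / 0.69)²
n = (3.710)²
n ≈ 13.76
Round up to the next whole number: n = 14 pairs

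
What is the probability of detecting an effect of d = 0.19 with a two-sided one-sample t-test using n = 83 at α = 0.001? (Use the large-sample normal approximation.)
Power ≈ 0.06

Power calculation (one-sample t-test, normal approximation):
z_β = d · √n - z_{α/2}
z_β = 0.19 · √83 - 3.291
z_β = 0.19 · 9.110 - 3.291
z_β = -1.560

Power = Φ(z_β) = Φ(-1.560) ≈ 0.059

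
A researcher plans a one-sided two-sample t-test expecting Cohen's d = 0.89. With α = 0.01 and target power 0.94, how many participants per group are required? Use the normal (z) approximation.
n = 39 per group

Sample size formula (two-sample t-test, normal approximation):
n = 2 · ((z_α + z_β) / d)²

z_α = 2.326 (for α = 0.01, one-sided)
z_β = 1.555 (for power = 0.94)
d = 0.89

n = 2 · ((2.326 + 1.555) / 0.89)²
n = 2 · (4.361)²
n ≈ 38.04
Round up to the next whole number: n = 39 per group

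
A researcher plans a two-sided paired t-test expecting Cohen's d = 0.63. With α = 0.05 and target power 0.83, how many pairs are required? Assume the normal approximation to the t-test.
n = 22 pairs

Sample size formula (paired t-test, normal approximation):
n = ((z_{α/2} + z_β) / d)²

z_{α/2} = 1.960 (for α = 0.05, two-sided)
z_β = 0.954 (for power = 0.83)
d = 0.63

n = ((1.960 + 0.954) / 0.63)²
n = (4.625)²
n ≈ 21.39
Round up to the next whole number: n = 22 pairs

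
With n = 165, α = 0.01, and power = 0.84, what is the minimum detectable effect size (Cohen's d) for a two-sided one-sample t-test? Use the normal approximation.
d ≈ 0.28

Minimum detectable effect (one-sample t-test, normal approximation):
d = (z_{α/2} + z_β) / √n
d = (2.576 + 0.994) / √165
d = 3.570 / 12.845
d ≈ 0.28

By Cohen's convention (0.2 small / 0.5 medium / 0.8 large): small effect.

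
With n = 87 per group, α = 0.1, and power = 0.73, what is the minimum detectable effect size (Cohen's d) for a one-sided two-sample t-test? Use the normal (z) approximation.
d ≈ 0.29

Minimum detectable effect (two-sample t-test, normal approximation):
d = (z_α + z_β) / √(n/2)
d = (1.282 + 0.613) / √(87/2)
d = 1.894 / 6.595
d ≈ 0.29

By Cohen's convention (0.2 small / 0.5 medium / 0.8 large): small effect.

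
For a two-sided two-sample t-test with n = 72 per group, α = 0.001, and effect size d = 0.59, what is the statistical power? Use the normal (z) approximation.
Power ≈ 0.60

Power calculation (two-sample t-test, normal approximation):
z_β = d · √(n/2) - z_{α/2}
z_β = 0.59 · √(72/2) - 3.291
z_β = 0.59 · 6.000 - 3.291
z_β = 0.249

Power = Φ(z_β) = Φ(0.249) ≈ 0.599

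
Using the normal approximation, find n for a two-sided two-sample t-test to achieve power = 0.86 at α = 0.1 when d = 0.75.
n = 27 per group

Sample size formula (two-sample t-test, normal approximation):
n = 2 · ((z_{α/2} + z_β) / d)²

z_{α/2} = 1.645 (for α = 0.1, two-sided)
z_β = 1.080 (for power = 0.86)
d = 0.75

n = 2 · ((1.645 + 1.080) / 0.75)²
n = 2 · (3.633)²
n ≈ 26.40
Round up to the next whole number: n = 27 per group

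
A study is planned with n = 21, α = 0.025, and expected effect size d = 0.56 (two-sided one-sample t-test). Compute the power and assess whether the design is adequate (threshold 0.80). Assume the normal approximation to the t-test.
Power ≈ 0.63; the study is underpowered (power < 0.80)

Power calculation (one-sample t-test, normal approximation):
z_β = d · √n - z_{α/2}
z_β = 0.56 · √21 - 2.241
z_β = 0.56 · 4.583 - 2.241
z_β = 0.325

Power = Φ(z_β) = Φ(0.325) ≈ 0.627

Effect size d = 0.56 is medium by Cohen's convention (0.2/0.5/0.8).

Threshold: power ≥ 0.80 is conventionally adequate.
Power ≈ 0.63 → the study is underpowered (power < 0.80).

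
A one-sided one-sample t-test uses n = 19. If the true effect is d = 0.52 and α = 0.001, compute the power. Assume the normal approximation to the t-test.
Power ≈ 0.21

Power calculation (one-sample t-test, normal approximation):
z_β = d · √n - z_α
z_β = 0.52 · √19 - 3.090
z_β = 0.52 · 4.359 - 3.090
z_β = -0.824

Power = Φ(z_β) = Φ(-0.824) ≈ 0.205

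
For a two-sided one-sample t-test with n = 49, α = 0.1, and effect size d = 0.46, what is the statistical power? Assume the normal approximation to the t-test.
Power ≈ 0.94

Power calculation (one-sample t-test, normal approximation):
z_β = d · √n - z_{α/2}
z_β = 0.46 · √49 - 1.645
z_β = 0.46 · 7.000 - 1.645
z_β = 1.575

Power = Φ(z_β) = Φ(1.575) ≈ 0.942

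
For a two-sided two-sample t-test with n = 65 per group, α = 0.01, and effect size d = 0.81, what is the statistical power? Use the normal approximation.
Power ≈ 0.98

Power calculation (two-sample t-test, normal approximation):
z_β = d · √(n/2) - z_{α/2}
z_β = 0.81 · √(65/2) - 2.576
z_β = 0.81 · 5.701 - 2.576
z_β = 2.042

Power = Φ(z_β) = Φ(2.042) ≈ 0.979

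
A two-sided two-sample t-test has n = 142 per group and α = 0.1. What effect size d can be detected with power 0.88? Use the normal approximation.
d ≈ 0.33

Minimum detectable effect (two-sample t-test, normal approximation):
d = (z_{α/2} + z_β) / √(n/2)
d = (1.645 + 1.175) / √(142/2)
d = 2.820 / 8.426
d ≈ 0.33

By Cohen's convention (0.2 small / 0.5 medium / 0.8 large): small effect.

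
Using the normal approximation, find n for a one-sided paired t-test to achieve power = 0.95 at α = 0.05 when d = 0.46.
n = 52 pairs

Sample size formula (paired t-test, normal approximation):
n = ((z_α + z_β) / d)²

z_α = 1.645 (for α = 0.05, one-sided)
z_β = 1.645 (for power = 0.95)
d = 0.46

n = ((1.645 + 1.645) / 0.46)²
n = (7.152)²
n ≈ 51.15
Round up to the next whole number: n = 52 pairs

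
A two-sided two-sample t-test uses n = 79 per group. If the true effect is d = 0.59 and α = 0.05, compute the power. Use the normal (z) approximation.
Power ≈ 0.96

Power calculation (two-sample t-test, normal approximation):
z_β = d · √(n/2) - z_{α/2}
z_β = 0.59 · √(79/2) - 1.960
z_β = 0.59 · 6.285 - 1.960
z_β = 1.748

Power = Φ(z_β) = Φ(1.748) ≈ 0.960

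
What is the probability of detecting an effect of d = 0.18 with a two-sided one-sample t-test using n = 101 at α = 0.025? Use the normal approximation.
Power ≈ 0.33

Power calculation (one-sample t-test, normal approximation):
z_β = d · √n - z_{α/2}
z_β = 0.18 · √101 - 2.241
z_β = 0.18 · 10.050 - 2.241
z_β = -0.432

Power = Φ(z_β) = Φ(-0.432) ≈ 0.333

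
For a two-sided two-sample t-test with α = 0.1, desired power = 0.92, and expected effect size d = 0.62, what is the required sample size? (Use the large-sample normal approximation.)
n = 49 per group

Sample size formula (two-sample t-test, normal approximation):
n = 2 · ((z_{α/2} + z_β) / d)²

z_{α/2} = 1.645 (for α = 0.1, two-sided)
z_β = 1.405 (for power = 0.92)
d = 0.62

n = 2 · ((1.645 + 1.405) / 0.62)²
n = 2 · (4.919)²
n ≈ 48.39
Round up to the next whole number: n = 49 per group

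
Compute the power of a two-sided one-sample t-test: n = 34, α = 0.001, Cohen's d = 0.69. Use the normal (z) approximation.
Power ≈ 0.77

Power calculation (one-sample t-test, normal approximation):
z_β = d · √n - z_{α/2}
z_β = 0.69 · √34 - 3.291
z_β = 0.69 · 5.831 - 3.291
z_β = 0.733

Power = Φ(z_β) = Φ(0.733) ≈ 0.768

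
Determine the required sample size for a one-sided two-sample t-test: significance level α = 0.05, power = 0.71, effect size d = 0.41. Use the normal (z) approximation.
n = 58 per group

Sample size formula (two-sample t-test, normal approximation):
n = 2 · ((z_α + z_β) / d)²

z_α = 1.645 (for α = 0.05, one-sided)
z_β = 0.553 (for power = 0.71)
d = 0.41

n = 2 · ((1.645 + 0.553) / 0.41)²
n = 2 · (5.361)²
n ≈ 57.48
Round up to the next whole number: n = 58 per group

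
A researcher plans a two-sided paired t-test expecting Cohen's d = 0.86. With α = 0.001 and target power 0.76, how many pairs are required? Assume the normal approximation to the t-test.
n = 22 pairs

Sample size formula (paired t-test, normal approximation):
n = ((z_{α/2} + z_β) / d)²

z_{α/2} = 3.291 (for α = 0.001, two-sided)
z_β = 0.706 (for power = 0.76)
d = 0.86

n = ((3.291 + 0.706) / 0.86)²
n = (4.648)²
n ≈ 21.60
Round up to the next whole number: n = 22 pairs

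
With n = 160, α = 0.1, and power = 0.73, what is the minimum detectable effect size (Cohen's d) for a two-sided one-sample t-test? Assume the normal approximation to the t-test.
d ≈ 0.18

Minimum detectable effect (one-sample t-test, normal approximation):
d = (z_{α/2} + z_β) / √n
d = (1.645 + 0.613) / √160
d = 2.258 / 12.649
d ≈ 0.18

By Cohen's convention (0.2 small / 0.5 medium / 0.8 large): very small effect.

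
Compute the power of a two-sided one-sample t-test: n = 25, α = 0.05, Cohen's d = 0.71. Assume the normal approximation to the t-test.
Power ≈ 0.94

Power calculation (one-sample t-test, normal approximation):
z_β = d · √n - z_{α/2}
z_β = 0.71 · √25 - 1.960
z_β = 0.71 · 5.000 - 1.960
z_β = 1.590

Power = Φ(z_β) = Φ(1.590) ≈ 0.944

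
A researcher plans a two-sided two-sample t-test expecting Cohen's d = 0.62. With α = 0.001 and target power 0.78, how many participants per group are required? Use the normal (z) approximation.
n = 86 per group

Sample size formula (two-sample t-test, normal approximation):
n = 2 · ((z_{α/2} + z_β) / d)²

z_{α/2} = 3.291 (for α = 0.001, two-sided)
z_β = 0.772 (for power = 0.78)
d = 0.62

n = 2 · ((3.291 + 0.772) / 0.62)²
n = 2 · (6.553)²
n ≈ 85.88
Round up to the next whole number: n = 86 per group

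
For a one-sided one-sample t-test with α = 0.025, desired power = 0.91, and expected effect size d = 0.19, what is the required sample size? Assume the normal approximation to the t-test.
n = 302

Sample size formula (one-sample t-test, normal approximation):
n = ((z_α + z_β) / d)²

z_α = 1.960 (for α = 0.025, one-sided)
z_β = 1.341 (for power = 0.91)
d = 0.19

n = ((1.960 + 1.341) / 0.19)²
n = (17.374)²
n ≈ 301.86
Round up to the next whole number: n = 302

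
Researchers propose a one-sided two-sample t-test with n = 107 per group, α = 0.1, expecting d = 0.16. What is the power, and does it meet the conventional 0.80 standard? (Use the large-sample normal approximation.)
Power ≈ 0.46; the study is underpowered (power < 0.80)

Power calculation (two-sample t-test, normal approximation):
z_β = d · √(n/2) - z_α
z_β = 0.16 · √(107/2) - 1.282
z_β = 0.16 · 7.314 - 1.282
z_β = -0.111

Power = Φ(z_β) = Φ(-0.111) ≈ 0.456

Effect size d = 0.16 is very small by Cohen's convention (0.2/0.5/0.8).

Threshold: power ≥ 0.80 is conventionally adequate.
Power ≈ 0.46 → the study is underpowered (power < 0.80).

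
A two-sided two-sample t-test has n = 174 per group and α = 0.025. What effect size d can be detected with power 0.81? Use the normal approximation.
d ≈ 0.33

Minimum detectable effect (two-sample t-test, normal approximation):
d = (z_{α/2} + z_β) / √(n/2)
d = (2.241 + 0.878) / √(174/2)
d = 3.119 / 9.327
d ≈ 0.33

By Cohen's convention (0.2 small / 0.5 medium / 0.8 large): small effect.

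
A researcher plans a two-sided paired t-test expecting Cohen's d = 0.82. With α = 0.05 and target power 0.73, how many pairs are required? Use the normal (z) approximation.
n = 10 pairs

Sample size formula (paired t-test, normal approximation):
n = ((z_{α/2} + z_β) / d)²

z_{α/2} = 1.960 (for α = 0.05, two-sided)
z_β = 0.613 (for power = 0.73)
d = 0.82

n = ((1.960 + 0.613) / 0.82)²
n = (3.138)²
n ≈ 9.85
Round up to the next whole number: n = 10 pairs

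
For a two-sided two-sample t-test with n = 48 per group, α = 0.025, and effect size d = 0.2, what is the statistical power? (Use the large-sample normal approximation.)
Power ≈ 0.10

Power calculation (two-sample t-test, normal approximation):
z_β = d · √(n/2) - z_{α/2}
z_β = 0.2 · √(48/2) - 2.241
z_β = 0.2 · 4.899 - 2.241
z_β = -1.262

Power = Φ(z_β) = Φ(-1.262) ≈ 0.104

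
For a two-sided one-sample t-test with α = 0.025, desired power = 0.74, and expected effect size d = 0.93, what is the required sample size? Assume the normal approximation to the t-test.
n = 10

Sample size formula (one-sample t-test, normal approximation):
n = ((z_{α/2} + z_β) / d)²

z_{α/2} = 2.241 (for α = 0.025, two-sided)
z_β = 0.643 (for power = 0.74)
d = 0.93

n = ((2.241 + 0.643) / 0.93)²
n = (3.101)²
n ≈ 9.62
Round up to the next whole number: n = 10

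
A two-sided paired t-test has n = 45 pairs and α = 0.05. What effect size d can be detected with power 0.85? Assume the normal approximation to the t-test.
d ≈ 0.45

Minimum detectable effect (paired t-test, normal approximation):
d = (z_{α/2} + z_β) / √n
d = (1.960 + 1.036) / √45
d = 2.996 / 6.708
d ≈ 0.45

By Cohen's convention (0.2 small / 0.5 medium / 0.8 large): small effect.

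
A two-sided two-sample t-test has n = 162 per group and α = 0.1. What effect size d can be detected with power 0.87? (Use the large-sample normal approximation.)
d ≈ 0.31

Minimum detectable effect (two-sample t-test, normal approximation):
d = (z_{α/2} + z_β) / √(n/2)
d = (1.645 + 1.126) / √(162/2)
d = 2.771 / 9.000
d ≈ 0.31

By Cohen's convention (0.2 small / 0.5 medium / 0.8 large): small effect.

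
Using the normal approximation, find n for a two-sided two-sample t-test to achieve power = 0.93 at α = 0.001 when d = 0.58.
n = 136 per group

Sample size formula (two-sample t-test, normal approximation):
n = 2 · ((z_{α/2} + z_β) / d)²

z_{α/2} = 3.291 (for α = 0.001, two-sided)
z_β = 1.476 (for power = 0.93)
d = 0.58

n = 2 · ((3.291 + 1.476) / 0.58)²
n = 2 · (8.219)²
n ≈ 135.10
Round up to the next whole number: n = 136 per group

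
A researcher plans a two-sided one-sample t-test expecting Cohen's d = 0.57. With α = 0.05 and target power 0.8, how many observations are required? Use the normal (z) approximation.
n = 25

Sample size formula (one-sample t-test, normal approximation):
n = ((z_{α/2} + z_β) / d)²

z_{α/2} = 1.960 (for α = 0.05, two-sided)
z_β = 0.842 (for power = 0.8)
d = 0.57

n = ((1.960 + 0.842) / 0.57)²
n = (4.916)²
n ≈ 24.17
Round up to the next whole number: n = 25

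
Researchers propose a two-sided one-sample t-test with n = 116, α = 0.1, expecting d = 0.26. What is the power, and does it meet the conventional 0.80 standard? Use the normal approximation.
Power ≈ 0.88; the study is adequately powered (power ≥ 0.80)

Power calculation (one-sample t-test, normal approximation):
z_β = d · √n - z_{α/2}
z_β = 0.26 · √116 - 1.645
z_β = 0.26 · 10.770 - 1.645
z_β = 1.155

Power = Φ(z_β) = Φ(1.155) ≈ 0.876

Effect size d = 0.26 is small by Cohen's convention (0.2/0.5/0.8).

Threshold: power ≥ 0.80 is conventionally adequate.
Power ≈ 0.88 → the study is adequately powered (power ≥ 0.80).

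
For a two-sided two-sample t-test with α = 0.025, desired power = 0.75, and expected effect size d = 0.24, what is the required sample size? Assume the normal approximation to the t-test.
n = 296 per group

Sample size formula (two-sample t-test, normal approximation):
n = 2 · ((z_{α/2} + z_β) / d)²

z_{α/2} = 2.241 (for α = 0.025, two-sided)
z_β = 0.674 (for power = 0.75)
d = 0.24

n = 2 · ((2.241 + 0.674) / 0.24)²
n = 2 · (12.146)²
n ≈ 295.05
Round up to the next whole number: n = 296 per group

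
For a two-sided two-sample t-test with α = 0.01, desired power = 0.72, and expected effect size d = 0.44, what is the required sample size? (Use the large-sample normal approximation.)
n = 104 per group

Sample size formula (two-sample t-test, normal approximation):
n = 2 · ((z_{α/2} + z_β) / d)²

z_{α/2} = 2.576 (for α = 0.01, two-sided)
z_β = 0.583 (for power = 0.72)
d = 0.44

n = 2 · ((2.576 + 0.583) / 0.44)²
n = 2 · (7.180)²
n ≈ 103.10
Round up to the next whole number: n = 104 per group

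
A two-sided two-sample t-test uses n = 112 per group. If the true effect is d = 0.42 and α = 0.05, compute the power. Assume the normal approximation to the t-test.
Power ≈ 0.88

Power calculation (two-sample t-test, normal approximation):
z_β = d · √(n/2) - z_{α/2}
z_β = 0.42 · √(112/2) - 1.960
z_β = 0.42 · 7.483 - 1.960
z_β = 1.183

Power = Φ(z_β) = Φ(1.183) ≈ 0.882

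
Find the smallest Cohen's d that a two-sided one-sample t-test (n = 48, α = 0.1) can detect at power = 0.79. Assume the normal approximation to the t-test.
d ≈ 0.35

Minimum detectable effect (one-sample t-test, normal approximation):
d = (z_{α/2} + z_β) / √n
d = (1.645 + 0.806) / √48
d = 2.451 / 6.928
d ≈ 0.35

By Cohen's convention (0.2 small / 0.5 medium / 0.8 large): small effect.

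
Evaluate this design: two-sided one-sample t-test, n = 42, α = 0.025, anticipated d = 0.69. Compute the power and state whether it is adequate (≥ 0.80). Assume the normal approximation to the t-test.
Power ≈ 0.99; the study is adequately powered (power ≥ 0.80)

Power calculation (one-sample t-test, normal approximation):
z_β = d · √n - z_{α/2}
z_β = 0.69 · √42 - 2.241
z_β = 0.69 · 6.481 - 2.241
z_β = 2.230

Power = Φ(z_β) = Φ(2.230) ≈ 0.987

Effect size d = 0.69 is medium by Cohen's convention (0.2/0.5/0.8).

Threshold: power ≥ 0.80 is conventionally adequate.
Power ≈ 0.99 → the study is adequately powered (power ≥ 0.80).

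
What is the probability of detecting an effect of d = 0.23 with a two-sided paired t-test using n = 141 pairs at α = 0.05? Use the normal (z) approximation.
Power ≈ 0.78

Power calculation (paired t-test, normal approximation):
z_β = d · √n - z_{α/2}
z_β = 0.23 · √141 - 1.960
z_β = 0.23 · 11.874 - 1.960
z_β = 0.771

Power = Φ(z_β) = Φ(0.771) ≈ 0.780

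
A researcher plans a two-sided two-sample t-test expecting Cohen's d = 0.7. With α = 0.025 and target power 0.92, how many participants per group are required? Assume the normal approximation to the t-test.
n = 55 per group

Sample size formula (two-sample t-test, normal approximation):
n = 2 · ((z_{α/2} + z_β) / d)²

z_{α/2} = 2.241 (for α = 0.025, two-sided)
z_β = 1.405 (for power = 0.92)
d = 0.7

n = 2 · ((2.241 + 1.405) / 0.7)²
n = 2 · (5.209)²
n ≈ 54.27
Round up to the next whole number: n = 55 per group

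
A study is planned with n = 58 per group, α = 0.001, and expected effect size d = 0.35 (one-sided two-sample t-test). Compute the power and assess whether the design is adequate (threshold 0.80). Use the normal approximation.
Power ≈ 0.11; the study is underpowered (power < 0.80)

Power calculation (two-sample t-test, normal approximation):
z_β = d · √(n/2) - z_α
z_β = 0.35 · √(58/2) - 3.090
z_β = 0.35 · 5.385 - 3.090
z_β = -1.205

Power = Φ(z_β) = Φ(-1.205) ≈ 0.114

Effect size d = 0.35 is small by Cohen's convention (0.2/0.5/0.8).

Threshold: power ≥ 0.80 is conventionally adequate.
Power ≈ 0.11 → the study is underpowered (power < 0.80).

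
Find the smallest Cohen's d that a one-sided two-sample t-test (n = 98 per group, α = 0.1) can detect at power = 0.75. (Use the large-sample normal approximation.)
d ≈ 0.28

Minimum detectable effect (two-sample t-test, normal approximation):
d = (z_α + z_β) / √(n/2)
d = (1.282 + 0.674) / √(98/2)
d = 1.956 / 7.000
d ≈ 0.28

By Cohen's convention (0.2 small / 0.5 medium / 0.8 large): small effect.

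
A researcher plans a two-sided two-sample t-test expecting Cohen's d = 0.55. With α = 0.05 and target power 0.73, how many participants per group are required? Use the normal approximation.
n = 44 per group

Sample size formula (two-sample t-test, normal approximation):
n = 2 · ((z_{α/2} + z_β) / d)²

z_{α/2} = 1.960 (for α = 0.05, two-sided)
z_β = 0.613 (for power = 0.73)
d = 0.55

n = 2 · ((1.960 + 0.613) / 0.55)²
n = 2 · (4.678)²
n ≈ 43.77
Round up to the next whole number: n = 44 per group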